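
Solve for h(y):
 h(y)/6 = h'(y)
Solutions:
 h(y) = C1*exp(y/6)


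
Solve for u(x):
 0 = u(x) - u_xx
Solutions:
 u(x) = C1*exp(-x) + C2*exp(x)


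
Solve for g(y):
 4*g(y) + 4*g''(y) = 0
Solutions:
 g(y) = C1*sin(y) + C2*cos(y)


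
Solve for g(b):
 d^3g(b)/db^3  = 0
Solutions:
 g(b) = C1 + C2*b + C3*b^2


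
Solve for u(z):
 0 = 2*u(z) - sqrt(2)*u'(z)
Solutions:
 u(z) = C1*exp(sqrt(2)*z)


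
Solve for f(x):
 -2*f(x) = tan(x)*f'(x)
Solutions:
 f(x) = C1/sin(x)^2


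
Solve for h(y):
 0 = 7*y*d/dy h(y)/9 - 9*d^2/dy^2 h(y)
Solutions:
 h(y) = C1 + C2*erfi(sqrt(14)*y/18)


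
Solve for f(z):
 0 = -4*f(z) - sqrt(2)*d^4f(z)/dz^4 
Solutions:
 f(z) = (C1*sin(2^(7/8)*z/2) + C2*cos(2^(7/8)*z/2))*exp(-2^(7/8)*z/2) + (C3*sin(2^(7/8)*z/2) + C4*cos(2^(7/8)*z/2))*exp(2^(7/8)*z/2)


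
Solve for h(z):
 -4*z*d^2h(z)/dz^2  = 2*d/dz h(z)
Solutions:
 h(z) = C1 + C2*sqrt(z)


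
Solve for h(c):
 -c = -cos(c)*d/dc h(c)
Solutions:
 h(c) = C1 + Integral(c/cos(c), c)


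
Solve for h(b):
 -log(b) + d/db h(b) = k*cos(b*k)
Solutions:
 h(b) = C1 + b*log(b) - b + k*Piecewise((sin(b*k)/k, Ne(k, 0)), (b, True))


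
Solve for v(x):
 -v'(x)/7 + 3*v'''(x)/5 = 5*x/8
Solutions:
 v(x) = C1 + C2*exp(-sqrt(105)*x/21) + C3*exp(sqrt(105)*x/21) - 35*x^2/16


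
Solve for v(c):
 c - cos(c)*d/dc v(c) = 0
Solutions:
 v(c) = C1 + Integral(c/cos(c), c)


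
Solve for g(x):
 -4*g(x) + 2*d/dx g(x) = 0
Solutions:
 g(x) = C1*exp(2*x)


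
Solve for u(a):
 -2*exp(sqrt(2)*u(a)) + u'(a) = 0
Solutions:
 u(a) = sqrt(2)*(2*log(-1/(C1 + 2*a)) - log(2))/4


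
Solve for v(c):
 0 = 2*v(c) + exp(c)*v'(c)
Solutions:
 v(c) = C1*exp(2*exp(-c))


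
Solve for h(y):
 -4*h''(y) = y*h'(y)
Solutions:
 h(y) = C1 + C2*erf(sqrt(2)*y/4)


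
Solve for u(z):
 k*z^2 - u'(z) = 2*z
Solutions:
 u(z) = C1 + k*z^3/3 - z^2


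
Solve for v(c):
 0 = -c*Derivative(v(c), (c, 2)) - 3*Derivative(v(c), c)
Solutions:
 v(c) = C1 + C2/c^2


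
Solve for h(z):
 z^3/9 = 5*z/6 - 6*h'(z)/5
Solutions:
 h(z) = C1 - 5*z^4/216 + 25*z^2/72


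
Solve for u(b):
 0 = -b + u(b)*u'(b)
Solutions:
 u(b) = -sqrt(C1 + b^2)
 u(b) = sqrt(C1 + b^2)


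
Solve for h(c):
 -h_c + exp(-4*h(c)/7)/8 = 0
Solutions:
 h(c) = 7*log(-I*(C1 + c/14)^(1/4))
 h(c) = 7*log(I*(C1 + c/14)^(1/4))
 h(c) = 7*log(-(C1 + c/14)^(1/4))
 h(c) = 7*log(C1 + c/14)/4


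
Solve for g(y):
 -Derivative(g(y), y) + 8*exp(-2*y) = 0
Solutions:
 g(y) = C1 - 4*exp(-2*y)


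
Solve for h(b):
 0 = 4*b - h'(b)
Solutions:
 h(b) = C1 + 2*b^2


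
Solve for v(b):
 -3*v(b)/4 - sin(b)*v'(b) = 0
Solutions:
 v(b) = C1*(cos(b) + 1)^(3/8)/(cos(b) - 1)^(3/8)


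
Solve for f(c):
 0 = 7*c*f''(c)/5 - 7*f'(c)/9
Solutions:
 f(c) = C1 + C2*c^(14/9)


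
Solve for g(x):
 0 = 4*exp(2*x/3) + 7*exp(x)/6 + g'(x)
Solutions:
 g(x) = C1 - 6*exp(2*x/3) - 7*exp(x)/6


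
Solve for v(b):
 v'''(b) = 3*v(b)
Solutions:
 v(b) = C3*exp(3^(1/3)*b) + (C1*sin(3^(5/6)*b/2) + C2*cos(3^(5/6)*b/2))*exp(-3^(1/3)*b/2)


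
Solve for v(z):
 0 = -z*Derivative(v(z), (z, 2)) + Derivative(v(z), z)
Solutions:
 v(z) = C1 + C2*z^2


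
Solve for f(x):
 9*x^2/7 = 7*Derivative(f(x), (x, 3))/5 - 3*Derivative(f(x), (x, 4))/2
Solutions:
 f(x) = C1 + C2*x + C3*x^2 + C4*exp(14*x/15) + 3*x^5/196 + 225*x^4/2744 + 3375*x^3/9604


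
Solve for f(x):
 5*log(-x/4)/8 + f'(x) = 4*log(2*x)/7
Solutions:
 f(x) = C1 - 3*x*log(x)/56 + x*(3 + 102*log(2) - 35*I*pi)/56


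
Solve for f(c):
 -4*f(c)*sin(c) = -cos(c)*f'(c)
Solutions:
 f(c) = C1/cos(c)^4


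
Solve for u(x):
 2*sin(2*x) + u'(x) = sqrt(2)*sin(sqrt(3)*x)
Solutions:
 u(x) = C1 + cos(2*x) - sqrt(6)*cos(sqrt(3)*x)/3


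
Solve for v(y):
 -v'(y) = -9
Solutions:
 v(y) = C1 + 9*y


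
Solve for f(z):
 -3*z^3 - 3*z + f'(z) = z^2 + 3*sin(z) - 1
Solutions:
 f(z) = C1 + 3*z^4/4 + z^3/3 + 3*z^2/2 - z - 3*cos(z)


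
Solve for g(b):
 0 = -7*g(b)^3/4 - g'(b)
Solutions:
 g(b) = -sqrt(2)*sqrt(-1/(C1 - 7*b))
 g(b) = sqrt(2)*sqrt(-1/(C1 - 7*b))


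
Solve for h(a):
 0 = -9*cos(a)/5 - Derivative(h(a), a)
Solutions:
 h(a) = C1 - 9*sin(a)/5


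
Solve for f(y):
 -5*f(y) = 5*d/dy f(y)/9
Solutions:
 f(y) = C1*exp(-9*y)


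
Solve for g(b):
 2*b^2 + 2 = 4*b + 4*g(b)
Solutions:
 g(b) = b^2/2 - b + 1/2


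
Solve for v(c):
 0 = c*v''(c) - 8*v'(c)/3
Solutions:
 v(c) = C1 + C2*c^(11/3)


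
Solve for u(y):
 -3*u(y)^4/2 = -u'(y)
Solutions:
 u(y) = 2^(1/3)*(-1/(C1 + 9*y))^(1/3)
 u(y) = 2^(1/3)*(-1/(C1 + 3*y))^(1/3)*(-3^(2/3) - 3*3^(1/6)*I)/6
 u(y) = 2^(1/3)*(-1/(C1 + 3*y))^(1/3)*(-3^(2/3) + 3*3^(1/6)*I)/6


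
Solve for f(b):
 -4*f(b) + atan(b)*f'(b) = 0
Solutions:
 f(b) = C1*exp(4*Integral(1/atan(b), b))


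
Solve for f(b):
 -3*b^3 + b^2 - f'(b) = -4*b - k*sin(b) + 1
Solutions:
 f(b) = C1 - 3*b^4/4 + b^3/3 + 2*b^2 - b - k*cos(b)


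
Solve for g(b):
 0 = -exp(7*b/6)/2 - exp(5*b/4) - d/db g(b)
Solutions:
 g(b) = C1 - 3*exp(7*b/6)/7 - 4*exp(5*b/4)/5


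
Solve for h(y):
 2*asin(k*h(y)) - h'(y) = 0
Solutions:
 Integral(1/asin(_y*k), (_y, h(y))) = C1 + 2*y


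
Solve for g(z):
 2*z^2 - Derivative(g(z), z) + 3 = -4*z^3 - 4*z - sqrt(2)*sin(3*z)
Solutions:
 g(z) = C1 + z^4 + 2*z^3/3 + 2*z^2 + 3*z - sqrt(2)*cos(3*z)/3


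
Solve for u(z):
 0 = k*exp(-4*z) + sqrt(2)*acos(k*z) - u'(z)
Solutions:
 u(z) = C1 - Piecewise((k*exp(-4*z)/4 - sqrt(2)*z*acos(k*z) + sqrt(2)*sqrt(-k^2*z^2 + 1)/k, Ne(k, 0)), (-sqrt(2)*pi*z/2, True))


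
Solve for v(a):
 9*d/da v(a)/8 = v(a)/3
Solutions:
 v(a) = C1*exp(8*a/27)


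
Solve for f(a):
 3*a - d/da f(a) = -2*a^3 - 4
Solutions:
 f(a) = C1 + a^4/2 + 3*a^2/2 + 4*a


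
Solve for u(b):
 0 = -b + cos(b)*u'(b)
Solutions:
 u(b) = C1 + Integral(b/cos(b), b)


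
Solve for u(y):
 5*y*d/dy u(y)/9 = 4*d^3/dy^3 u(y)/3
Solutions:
 u(y) = C1 + Integral(C2*airyai(90^(1/3)*y/6) + C3*airybi(90^(1/3)*y/6), y)


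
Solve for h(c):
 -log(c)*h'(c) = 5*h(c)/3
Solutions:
 h(c) = C1*exp(-5*li(c)/3)


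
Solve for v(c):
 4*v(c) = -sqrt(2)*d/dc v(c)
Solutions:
 v(c) = C1*exp(-2*sqrt(2)*c)


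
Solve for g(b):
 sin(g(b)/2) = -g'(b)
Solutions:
 g(b) = -2*acos((-C1 - exp(b))/(C1 - exp(b))) + 4*pi
 g(b) = 2*acos((-C1 - exp(b))/(C1 - exp(b)))


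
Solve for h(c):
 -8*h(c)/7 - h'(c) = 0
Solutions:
 h(c) = C1*exp(-8*c/7)


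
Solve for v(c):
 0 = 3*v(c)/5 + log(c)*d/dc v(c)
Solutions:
 v(c) = C1*exp(-3*li(c)/5)


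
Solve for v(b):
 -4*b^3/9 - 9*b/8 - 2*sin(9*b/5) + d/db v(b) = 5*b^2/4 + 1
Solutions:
 v(b) = C1 + b^4/9 + 5*b^3/12 + 9*b^2/16 + b - 10*cos(9*b/5)/9


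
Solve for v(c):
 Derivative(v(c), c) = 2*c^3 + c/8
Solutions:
 v(c) = C1 + c^4/2 + c^2/16


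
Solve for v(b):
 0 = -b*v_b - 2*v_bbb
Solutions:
 v(b) = C1 + Integral(C2*airyai(-2^(2/3)*b/2) + C3*airybi(-2^(2/3)*b/2), b)


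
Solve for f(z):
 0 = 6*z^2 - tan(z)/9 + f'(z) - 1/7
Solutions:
 f(z) = C1 - 2*z^3 + z/7 - log(cos(z))/9


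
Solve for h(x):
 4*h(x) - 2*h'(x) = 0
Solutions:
 h(x) = C1*exp(2*x)


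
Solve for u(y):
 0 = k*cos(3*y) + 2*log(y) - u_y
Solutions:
 u(y) = C1 + k*sin(3*y)/3 + 2*y*log(y) - 2*y


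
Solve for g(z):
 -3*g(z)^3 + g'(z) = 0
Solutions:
 g(z) = -sqrt(2)*sqrt(-1/(C1 + 3*z))/2
 g(z) = sqrt(2)*sqrt(-1/(C1 + 3*z))/2


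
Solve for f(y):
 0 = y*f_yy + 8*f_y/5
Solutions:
 f(y) = C1 + C2/y^(3/5)


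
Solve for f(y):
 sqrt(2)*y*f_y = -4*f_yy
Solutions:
 f(y) = C1 + C2*erf(2^(3/4)*y/4)


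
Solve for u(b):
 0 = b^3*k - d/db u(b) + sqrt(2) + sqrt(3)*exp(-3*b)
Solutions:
 u(b) = C1 + b^4*k/4 + sqrt(2)*b - sqrt(3)*exp(-3*b)/3


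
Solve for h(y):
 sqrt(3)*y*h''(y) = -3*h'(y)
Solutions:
 h(y) = C1 + C2*y^(1 - sqrt(3))


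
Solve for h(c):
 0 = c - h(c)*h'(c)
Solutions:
 h(c) = -sqrt(C1 + c^2)
 h(c) = sqrt(C1 + c^2)


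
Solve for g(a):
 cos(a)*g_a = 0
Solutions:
 g(a) = C1


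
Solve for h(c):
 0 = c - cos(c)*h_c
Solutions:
 h(c) = C1 + Integral(c/cos(c), c)


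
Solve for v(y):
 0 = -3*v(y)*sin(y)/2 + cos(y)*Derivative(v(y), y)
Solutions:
 v(y) = C1/cos(y)^(3/2)


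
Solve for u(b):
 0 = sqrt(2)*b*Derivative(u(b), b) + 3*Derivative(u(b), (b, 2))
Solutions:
 u(b) = C1 + C2*erf(2^(3/4)*sqrt(3)*b/6)


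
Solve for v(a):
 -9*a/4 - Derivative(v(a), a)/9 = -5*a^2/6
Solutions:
 v(a) = C1 + 5*a^3/2 - 81*a^2/8


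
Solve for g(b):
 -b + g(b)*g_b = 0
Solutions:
 g(b) = -sqrt(C1 + b^2)
 g(b) = sqrt(C1 + b^2)


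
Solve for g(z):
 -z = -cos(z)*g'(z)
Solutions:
 g(z) = C1 + Integral(z/cos(z), z)


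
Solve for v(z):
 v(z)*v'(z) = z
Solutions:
 v(z) = -sqrt(C1 + z^2)
 v(z) = sqrt(C1 + z^2)


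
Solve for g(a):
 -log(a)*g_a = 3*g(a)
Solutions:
 g(a) = C1*exp(-3*li(a))


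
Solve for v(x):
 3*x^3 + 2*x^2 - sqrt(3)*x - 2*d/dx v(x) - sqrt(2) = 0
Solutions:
 v(x) = C1 + 3*x^4/8 + x^3/3 - sqrt(3)*x^2/4 - sqrt(2)*x/2


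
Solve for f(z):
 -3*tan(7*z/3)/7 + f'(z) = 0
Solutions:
 f(z) = C1 - 9*log(cos(7*z/3))/49


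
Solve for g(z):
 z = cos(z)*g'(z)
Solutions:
 g(z) = C1 + Integral(z/cos(z), z)


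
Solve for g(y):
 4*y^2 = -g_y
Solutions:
 g(y) = C1 - 4*y^3/3


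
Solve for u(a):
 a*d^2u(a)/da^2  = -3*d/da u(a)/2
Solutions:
 u(a) = C1 + C2/sqrt(a)


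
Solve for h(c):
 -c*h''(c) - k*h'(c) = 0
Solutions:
 h(c) = C1 + c^(1 - re(k))*(C2*sin(log(c)*Abs(im(k))) + C3*cos(log(c)*im(k)))


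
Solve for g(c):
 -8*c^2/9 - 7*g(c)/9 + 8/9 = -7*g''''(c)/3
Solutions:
 g(c) = C1*exp(-3^(3/4)*c/3) + C2*exp(3^(3/4)*c/3) + C3*sin(3^(3/4)*c/3) + C4*cos(3^(3/4)*c/3) - 8*c^2/7 + 8/7


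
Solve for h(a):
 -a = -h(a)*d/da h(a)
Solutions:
 h(a) = -sqrt(C1 + a^2)
 h(a) = sqrt(C1 + a^2)


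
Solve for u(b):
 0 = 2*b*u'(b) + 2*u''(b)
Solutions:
 u(b) = C1 + C2*erf(sqrt(2)*b/2)


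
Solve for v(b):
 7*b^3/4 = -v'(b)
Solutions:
 v(b) = C1 - 7*b^4/16


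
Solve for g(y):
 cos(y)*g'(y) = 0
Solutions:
 g(y) = C1


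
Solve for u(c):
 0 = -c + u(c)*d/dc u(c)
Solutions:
 u(c) = -sqrt(C1 + c^2)
 u(c) = sqrt(C1 + c^2)


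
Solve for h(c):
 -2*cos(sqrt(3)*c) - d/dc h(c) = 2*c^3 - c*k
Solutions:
 h(c) = C1 - c^4/2 + c^2*k/2 - 2*sqrt(3)*sin(sqrt(3)*c)/3


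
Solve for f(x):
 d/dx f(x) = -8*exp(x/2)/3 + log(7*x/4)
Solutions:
 f(x) = C1 + x*log(x) + x*(-2*log(2) - 1 + log(7)) - 16*exp(x/2)/3


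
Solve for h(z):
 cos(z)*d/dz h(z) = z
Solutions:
 h(z) = C1 + Integral(z/cos(z), z)


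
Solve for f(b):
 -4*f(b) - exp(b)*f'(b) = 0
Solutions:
 f(b) = C1*exp(4*exp(-b))


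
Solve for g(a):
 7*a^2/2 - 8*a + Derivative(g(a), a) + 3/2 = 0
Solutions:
 g(a) = C1 - 7*a^3/6 + 4*a^2 - 3*a/2


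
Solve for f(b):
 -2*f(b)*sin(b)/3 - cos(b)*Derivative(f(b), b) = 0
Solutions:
 f(b) = C1*cos(b)^(2/3)


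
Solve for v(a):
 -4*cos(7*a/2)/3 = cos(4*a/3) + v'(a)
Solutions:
 v(a) = C1 - 3*sin(4*a/3)/4 - 8*sin(7*a/2)/21


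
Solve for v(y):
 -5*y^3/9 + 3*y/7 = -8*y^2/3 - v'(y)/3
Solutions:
 v(y) = C1 + 5*y^4/12 - 8*y^3/3 - 9*y^2/14


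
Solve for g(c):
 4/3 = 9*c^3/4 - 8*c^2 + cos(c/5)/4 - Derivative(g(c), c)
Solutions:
 g(c) = C1 + 9*c^4/16 - 8*c^3/3 - 4*c/3 + 5*sin(c/5)/4


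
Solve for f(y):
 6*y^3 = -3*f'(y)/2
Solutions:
 f(y) = C1 - y^4


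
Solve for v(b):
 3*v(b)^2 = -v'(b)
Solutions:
 v(b) = 1/(C1 + 3*b)


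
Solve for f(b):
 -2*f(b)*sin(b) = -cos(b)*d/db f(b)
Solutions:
 f(b) = C1/cos(b)^2


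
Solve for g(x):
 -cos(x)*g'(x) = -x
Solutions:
 g(x) = C1 + Integral(x/cos(x), x)


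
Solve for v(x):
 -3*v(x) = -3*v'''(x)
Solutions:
 v(x) = C3*exp(x) + (C1*sin(sqrt(3)*x/2) + C2*cos(sqrt(3)*x/2))*exp(-x/2)


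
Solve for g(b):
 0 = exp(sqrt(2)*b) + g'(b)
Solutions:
 g(b) = C1 - sqrt(2)*exp(sqrt(2)*b)/2


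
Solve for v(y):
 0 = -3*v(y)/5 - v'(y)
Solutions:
 v(y) = C1*exp(-3*y/5)


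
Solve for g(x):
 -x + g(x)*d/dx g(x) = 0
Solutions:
 g(x) = -sqrt(C1 + x^2)
 g(x) = sqrt(C1 + x^2)


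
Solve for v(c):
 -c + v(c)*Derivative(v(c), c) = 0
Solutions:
 v(c) = -sqrt(C1 + c^2)
 v(c) = sqrt(C1 + c^2)


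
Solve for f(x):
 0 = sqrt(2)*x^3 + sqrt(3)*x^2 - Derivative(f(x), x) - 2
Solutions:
 f(x) = C1 + sqrt(2)*x^4/4 + sqrt(3)*x^3/3 - 2*x


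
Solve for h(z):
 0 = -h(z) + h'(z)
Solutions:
 h(z) = C1*exp(z)


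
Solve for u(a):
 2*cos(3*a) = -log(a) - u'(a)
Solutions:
 u(a) = C1 - a*log(a) + a - 2*sin(3*a)/3


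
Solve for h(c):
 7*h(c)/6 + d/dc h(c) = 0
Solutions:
 h(c) = C1*exp(-7*c/6)


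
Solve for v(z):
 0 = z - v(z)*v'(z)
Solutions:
 v(z) = -sqrt(C1 + z^2)
 v(z) = sqrt(C1 + z^2)


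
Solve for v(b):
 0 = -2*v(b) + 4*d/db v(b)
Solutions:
 v(b) = C1*exp(b/2)


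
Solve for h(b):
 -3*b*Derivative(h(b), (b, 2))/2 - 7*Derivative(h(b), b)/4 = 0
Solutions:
 h(b) = C1 + C2/b^(1/6)


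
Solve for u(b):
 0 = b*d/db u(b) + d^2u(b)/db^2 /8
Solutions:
 u(b) = C1 + C2*erf(2*b)


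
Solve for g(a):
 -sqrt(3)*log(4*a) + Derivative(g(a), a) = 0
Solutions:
 g(a) = C1 + sqrt(3)*a*log(a) - sqrt(3)*a + 2*sqrt(3)*a*log(2)


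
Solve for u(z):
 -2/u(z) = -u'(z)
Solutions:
 u(z) = -sqrt(C1 + 4*z)
 u(z) = sqrt(C1 + 4*z)


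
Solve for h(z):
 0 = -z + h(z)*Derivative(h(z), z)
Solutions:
 h(z) = -sqrt(C1 + z^2)
 h(z) = sqrt(C1 + z^2)


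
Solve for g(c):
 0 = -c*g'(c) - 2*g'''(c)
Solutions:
 g(c) = C1 + Integral(C2*airyai(-2^(2/3)*c/2) + C3*airybi(-2^(2/3)*c/2), c)


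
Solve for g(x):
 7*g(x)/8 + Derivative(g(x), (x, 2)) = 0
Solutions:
 g(x) = C1*sin(sqrt(14)*x/4) + C2*cos(sqrt(14)*x/4)


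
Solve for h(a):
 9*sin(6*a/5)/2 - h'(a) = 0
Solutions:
 h(a) = C1 - 15*cos(6*a/5)/4


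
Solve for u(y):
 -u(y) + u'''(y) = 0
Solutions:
 u(y) = C3*exp(y) + (C1*sin(sqrt(3)*y/2) + C2*cos(sqrt(3)*y/2))*exp(-y/2)


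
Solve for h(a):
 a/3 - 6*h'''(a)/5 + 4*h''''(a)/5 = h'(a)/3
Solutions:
 h(a) = C1 + C2*exp(a*(-3^(2/3)*(sqrt(55) + 8)^(1/3) - 3*3^(1/3)/(sqrt(55) + 8)^(1/3) + 6)/12)*sin(3^(1/6)*a*(-(sqrt(55) + 8)^(1/3) + 3^(2/3)/(sqrt(55) + 8)^(1/3))/4) + C3*exp(a*(-3^(2/3)*(sqrt(55) + 8)^(1/3) - 3*3^(1/3)/(sqrt(55) + 8)^(1/3) + 6)/12)*cos(3^(1/6)*a*(-(sqrt(55) + 8)^(1/3) + 3^(2/3)/(sqrt(55) + 8)^(1/3))/4) + C4*exp(a*(3*3^(1/3)/(sqrt(55) + 8)^(1/3) + 3 + 3^(2/3)*(sqrt(55) + 8)^(1/3))/6) + a^2/2


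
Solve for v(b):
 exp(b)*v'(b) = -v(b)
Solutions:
 v(b) = C1*exp(exp(-b))


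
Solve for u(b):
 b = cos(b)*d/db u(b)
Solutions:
 u(b) = C1 + Integral(b/cos(b), b)


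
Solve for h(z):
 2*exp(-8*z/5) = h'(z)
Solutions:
 h(z) = C1 - 5*exp(-8*z/5)/4


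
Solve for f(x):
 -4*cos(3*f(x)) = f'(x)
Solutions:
 f(x) = -asin((C1 + exp(24*x))/(C1 - exp(24*x)))/3 + pi/3
 f(x) = asin((C1 + exp(24*x))/(C1 - exp(24*x)))/3


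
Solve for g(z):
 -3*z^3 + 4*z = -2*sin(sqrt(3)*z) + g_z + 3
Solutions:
 g(z) = C1 - 3*z^4/4 + 2*z^2 - 3*z - 2*sqrt(3)*cos(sqrt(3)*z)/3


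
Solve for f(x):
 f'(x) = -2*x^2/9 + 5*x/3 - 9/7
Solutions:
 f(x) = C1 - 2*x^3/27 + 5*x^2/6 - 9*x/7


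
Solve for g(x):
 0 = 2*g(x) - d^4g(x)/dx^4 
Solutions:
 g(x) = C1*exp(-2^(1/4)*x) + C2*exp(2^(1/4)*x) + C3*sin(2^(1/4)*x) + C4*cos(2^(1/4)*x)


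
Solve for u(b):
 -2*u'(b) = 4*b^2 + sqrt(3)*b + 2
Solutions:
 u(b) = C1 - 2*b^3/3 - sqrt(3)*b^2/4 - b


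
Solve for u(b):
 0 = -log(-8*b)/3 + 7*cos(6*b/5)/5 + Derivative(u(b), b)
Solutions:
 u(b) = C1 + b*log(-b)/3 - b/3 + b*log(2) - 7*sin(6*b/5)/6


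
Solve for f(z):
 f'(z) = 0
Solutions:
 f(z) = C1


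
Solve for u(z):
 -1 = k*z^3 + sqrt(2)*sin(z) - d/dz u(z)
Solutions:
 u(z) = C1 + k*z^4/4 + z - sqrt(2)*cos(z)


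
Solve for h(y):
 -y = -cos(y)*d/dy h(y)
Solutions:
 h(y) = C1 + Integral(y/cos(y), y)


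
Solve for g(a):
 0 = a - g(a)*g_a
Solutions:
 g(a) = -sqrt(C1 + a^2)
 g(a) = sqrt(C1 + a^2)


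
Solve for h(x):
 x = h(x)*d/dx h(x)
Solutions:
 h(x) = -sqrt(C1 + x^2)
 h(x) = sqrt(C1 + x^2)


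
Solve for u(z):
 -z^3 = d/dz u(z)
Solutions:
 u(z) = C1 - z^4/4


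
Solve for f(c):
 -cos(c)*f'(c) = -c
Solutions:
 f(c) = C1 + Integral(c/cos(c), c)


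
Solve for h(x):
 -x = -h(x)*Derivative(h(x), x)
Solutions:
 h(x) = -sqrt(C1 + x^2)
 h(x) = sqrt(C1 + x^2)


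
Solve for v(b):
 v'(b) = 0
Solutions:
 v(b) = C1


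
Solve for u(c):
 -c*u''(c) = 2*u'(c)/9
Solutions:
 u(c) = C1 + C2*c^(7/9)


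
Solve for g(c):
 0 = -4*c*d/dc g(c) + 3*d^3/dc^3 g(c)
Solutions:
 g(c) = C1 + Integral(C2*airyai(6^(2/3)*c/3) + C3*airybi(6^(2/3)*c/3), c)


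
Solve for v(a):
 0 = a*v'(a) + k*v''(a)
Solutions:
 v(a) = C1 + C2*sqrt(k)*erf(sqrt(2)*a*sqrt(1/k)/2)


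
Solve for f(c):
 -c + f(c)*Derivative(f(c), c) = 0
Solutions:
 f(c) = -sqrt(C1 + c^2)
 f(c) = sqrt(C1 + c^2)


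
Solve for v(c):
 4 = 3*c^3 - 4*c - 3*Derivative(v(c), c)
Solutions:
 v(c) = C1 + c^4/4 - 2*c^2/3 - 4*c/3


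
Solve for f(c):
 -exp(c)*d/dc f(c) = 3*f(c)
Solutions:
 f(c) = C1*exp(3*exp(-c))


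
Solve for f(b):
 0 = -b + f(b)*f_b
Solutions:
 f(b) = -sqrt(C1 + b^2)
 f(b) = sqrt(C1 + b^2)


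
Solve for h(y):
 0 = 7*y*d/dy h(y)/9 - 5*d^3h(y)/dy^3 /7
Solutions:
 h(y) = C1 + Integral(C2*airyai(7^(2/3)*75^(1/3)*y/15) + C3*airybi(7^(2/3)*75^(1/3)*y/15), y)


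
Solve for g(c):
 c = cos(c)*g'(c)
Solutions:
 g(c) = C1 + Integral(c/cos(c), c)


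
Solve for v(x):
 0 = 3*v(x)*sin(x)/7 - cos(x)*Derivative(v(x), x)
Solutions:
 v(x) = C1/cos(x)^(3/7)


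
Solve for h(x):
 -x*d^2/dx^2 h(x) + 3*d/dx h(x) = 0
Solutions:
 h(x) = C1 + C2*x^4


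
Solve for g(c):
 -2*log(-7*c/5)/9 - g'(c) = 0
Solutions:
 g(c) = C1 - 2*c*log(-c)/9 + 2*c*(-log(7) + 1 + log(5))/9


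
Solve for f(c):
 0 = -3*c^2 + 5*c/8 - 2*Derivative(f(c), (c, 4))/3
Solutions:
 f(c) = C1 + C2*c + C3*c^2 + C4*c^3 - c^6/80 + c^5/128


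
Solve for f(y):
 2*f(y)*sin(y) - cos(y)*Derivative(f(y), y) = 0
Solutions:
 f(y) = C1/cos(y)^2


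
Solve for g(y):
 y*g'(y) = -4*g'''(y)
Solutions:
 g(y) = C1 + Integral(C2*airyai(-2^(1/3)*y/2) + C3*airybi(-2^(1/3)*y/2), y)


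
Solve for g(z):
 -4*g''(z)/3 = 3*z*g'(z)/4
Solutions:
 g(z) = C1 + C2*erf(3*sqrt(2)*z/8)


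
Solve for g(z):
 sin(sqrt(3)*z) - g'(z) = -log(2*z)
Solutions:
 g(z) = C1 + z*log(z) - z + z*log(2) - sqrt(3)*cos(sqrt(3)*z)/3


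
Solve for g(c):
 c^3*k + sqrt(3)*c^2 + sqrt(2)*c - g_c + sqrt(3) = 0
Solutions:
 g(c) = C1 + c^4*k/4 + sqrt(3)*c^3/3 + sqrt(2)*c^2/2 + sqrt(3)*c


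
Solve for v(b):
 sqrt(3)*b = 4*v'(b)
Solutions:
 v(b) = C1 + sqrt(3)*b^2/8


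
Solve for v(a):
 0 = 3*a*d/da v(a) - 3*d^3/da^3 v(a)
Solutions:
 v(a) = C1 + Integral(C2*airyai(a) + C3*airybi(a), a)


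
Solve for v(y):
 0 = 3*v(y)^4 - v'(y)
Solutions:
 v(y) = (-1/(C1 + 9*y))^(1/3)
 v(y) = (-1/(C1 + 3*y))^(1/3)*(-3^(2/3) - 3*3^(1/6)*I)/6
 v(y) = (-1/(C1 + 3*y))^(1/3)*(-3^(2/3) + 3*3^(1/6)*I)/6


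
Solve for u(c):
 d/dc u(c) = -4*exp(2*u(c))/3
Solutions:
 u(c) = log(-sqrt(1/(C1 + 4*c))) - log(2) + log(6)/2
 u(c) = log(1/(C1 + 4*c))/2 - log(2) + log(6)/2


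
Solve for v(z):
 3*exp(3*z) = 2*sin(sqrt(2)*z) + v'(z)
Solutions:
 v(z) = C1 + exp(3*z) + sqrt(2)*cos(sqrt(2)*z)


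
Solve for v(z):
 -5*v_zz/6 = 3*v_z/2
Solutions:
 v(z) = C1 + C2*exp(-9*z/5)


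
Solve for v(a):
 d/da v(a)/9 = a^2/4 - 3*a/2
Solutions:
 v(a) = C1 + 3*a^3/4 - 27*a^2/4


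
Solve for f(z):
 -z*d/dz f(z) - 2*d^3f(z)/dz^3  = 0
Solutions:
 f(z) = C1 + Integral(C2*airyai(-2^(2/3)*z/2) + C3*airybi(-2^(2/3)*z/2), z)


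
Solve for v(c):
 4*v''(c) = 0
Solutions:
 v(c) = C1 + C2*c


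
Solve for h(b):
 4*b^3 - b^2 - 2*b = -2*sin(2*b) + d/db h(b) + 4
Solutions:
 h(b) = C1 + b^4 - b^3/3 - b^2 - 4*b - cos(2*b)


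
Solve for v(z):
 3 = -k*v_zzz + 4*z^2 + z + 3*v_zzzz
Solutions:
 v(z) = C1 + C2*z + C3*z^2 + C4*exp(k*z/3) + z^5/(15*k) + z^4*(1/24 + 1/k)/k + z^3*(-1/2 + 1/(2*k) + 12/k^2)/k


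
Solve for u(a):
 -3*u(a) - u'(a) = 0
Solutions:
 u(a) = C1*exp(-3*a)


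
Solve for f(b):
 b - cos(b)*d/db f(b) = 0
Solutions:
 f(b) = C1 + Integral(b/cos(b), b)


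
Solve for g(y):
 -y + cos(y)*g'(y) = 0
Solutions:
 g(y) = C1 + Integral(y/cos(y), y)


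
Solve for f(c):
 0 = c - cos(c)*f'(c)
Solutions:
 f(c) = C1 + Integral(c/cos(c), c)


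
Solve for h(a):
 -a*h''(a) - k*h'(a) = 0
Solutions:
 h(a) = C1 + a^(1 - re(k))*(C2*sin(log(a)*Abs(im(k))) + C3*cos(log(a)*im(k)))


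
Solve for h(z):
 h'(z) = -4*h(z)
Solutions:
 h(z) = C1*exp(-4*z)


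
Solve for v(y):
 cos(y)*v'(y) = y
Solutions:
 v(y) = C1 + Integral(y/cos(y), y)


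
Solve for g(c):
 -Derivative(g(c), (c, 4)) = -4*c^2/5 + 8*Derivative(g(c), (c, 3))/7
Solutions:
 g(c) = C1 + C2*c + C3*c^2 + C4*exp(-8*c/7) + 7*c^5/600 - 49*c^4/960 + 343*c^3/1920


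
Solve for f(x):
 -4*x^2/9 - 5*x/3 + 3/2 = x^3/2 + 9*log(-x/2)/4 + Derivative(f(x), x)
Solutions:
 f(x) = C1 - x^4/8 - 4*x^3/27 - 5*x^2/6 - 9*x*log(-x)/4 + 3*x*(3*log(2) + 5)/4


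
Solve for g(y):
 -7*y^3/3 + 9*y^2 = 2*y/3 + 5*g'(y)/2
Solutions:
 g(y) = C1 - 7*y^4/30 + 6*y^3/5 - 2*y^2/15


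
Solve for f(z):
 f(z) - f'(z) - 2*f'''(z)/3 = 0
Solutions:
 f(z) = C1*exp(2^(1/3)*z*(-(3 + sqrt(11))^(1/3) + 2^(1/3)/(3 + sqrt(11))^(1/3))/4)*sin(2^(1/3)*sqrt(3)*z*(2^(1/3)/(3 + sqrt(11))^(1/3) + (3 + sqrt(11))^(1/3))/4) + C2*exp(2^(1/3)*z*(-(3 + sqrt(11))^(1/3) + 2^(1/3)/(3 + sqrt(11))^(1/3))/4)*cos(2^(1/3)*sqrt(3)*z*(2^(1/3)/(3 + sqrt(11))^(1/3) + (3 + sqrt(11))^(1/3))/4) + C3*exp(-2^(1/3)*z*(-(3 + sqrt(11))^(1/3) + 2^(1/3)/(3 + sqrt(11))^(1/3))/2)


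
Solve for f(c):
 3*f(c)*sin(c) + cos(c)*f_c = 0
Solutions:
 f(c) = C1*cos(c)^3


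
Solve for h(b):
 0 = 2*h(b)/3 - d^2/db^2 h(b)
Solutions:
 h(b) = C1*exp(-sqrt(6)*b/3) + C2*exp(sqrt(6)*b/3)


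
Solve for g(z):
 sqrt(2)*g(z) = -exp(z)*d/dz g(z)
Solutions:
 g(z) = C1*exp(sqrt(2)*exp(-z))


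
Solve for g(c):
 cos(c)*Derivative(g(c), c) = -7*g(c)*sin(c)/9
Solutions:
 g(c) = C1*cos(c)^(7/9)


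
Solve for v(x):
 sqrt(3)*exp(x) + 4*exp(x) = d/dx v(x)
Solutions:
 v(x) = C1 + sqrt(3)*exp(x) + 4*exp(x)


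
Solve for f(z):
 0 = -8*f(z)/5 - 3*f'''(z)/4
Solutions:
 f(z) = C3*exp(-2*30^(2/3)*z/15) + (C1*sin(10^(2/3)*3^(1/6)*z/5) + C2*cos(10^(2/3)*3^(1/6)*z/5))*exp(30^(2/3)*z/15)


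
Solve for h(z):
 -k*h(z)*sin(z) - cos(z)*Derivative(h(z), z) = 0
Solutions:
 h(z) = C1*exp(k*log(cos(z)))


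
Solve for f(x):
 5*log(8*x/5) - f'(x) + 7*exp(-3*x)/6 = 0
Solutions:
 f(x) = C1 + 5*x*log(x) + 5*x*(-log(5) - 1 + 3*log(2)) - 7*exp(-3*x)/18


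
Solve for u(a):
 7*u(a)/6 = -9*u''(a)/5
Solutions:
 u(a) = C1*sin(sqrt(210)*a/18) + C2*cos(sqrt(210)*a/18)


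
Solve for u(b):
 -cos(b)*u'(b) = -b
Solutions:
 u(b) = C1 + Integral(b/cos(b), b)


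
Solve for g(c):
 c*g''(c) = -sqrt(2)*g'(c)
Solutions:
 g(c) = C1 + C2*c^(1 - sqrt(2))


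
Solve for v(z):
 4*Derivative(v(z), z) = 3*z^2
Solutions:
 v(z) = C1 + z^3/4


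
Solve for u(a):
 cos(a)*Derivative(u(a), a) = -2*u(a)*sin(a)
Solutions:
 u(a) = C1*cos(a)^2


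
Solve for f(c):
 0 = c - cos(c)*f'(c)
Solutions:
 f(c) = C1 + Integral(c/cos(c), c)


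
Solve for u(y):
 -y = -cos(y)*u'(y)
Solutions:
 u(y) = C1 + Integral(y/cos(y), y)


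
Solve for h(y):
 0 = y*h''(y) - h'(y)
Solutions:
 h(y) = C1 + C2*y^2


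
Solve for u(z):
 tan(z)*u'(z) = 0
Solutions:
 u(z) = C1


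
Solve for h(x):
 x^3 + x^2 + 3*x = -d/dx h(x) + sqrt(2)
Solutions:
 h(x) = C1 - x^4/4 - x^3/3 - 3*x^2/2 + sqrt(2)*x


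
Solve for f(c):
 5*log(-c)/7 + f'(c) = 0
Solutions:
 f(c) = C1 - 5*c*log(-c)/7 + 5*c/7


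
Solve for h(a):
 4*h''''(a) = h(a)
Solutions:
 h(a) = C1*exp(-sqrt(2)*a/2) + C2*exp(sqrt(2)*a/2) + C3*sin(sqrt(2)*a/2) + C4*cos(sqrt(2)*a/2)


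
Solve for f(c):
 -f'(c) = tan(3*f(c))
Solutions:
 f(c) = -asin(C1*exp(-3*c))/3 + pi/3
 f(c) = asin(C1*exp(-3*c))/3


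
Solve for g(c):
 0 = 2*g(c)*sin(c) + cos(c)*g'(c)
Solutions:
 g(c) = C1*cos(c)^2


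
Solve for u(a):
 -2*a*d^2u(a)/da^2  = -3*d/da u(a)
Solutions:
 u(a) = C1 + C2*a^(5/2)


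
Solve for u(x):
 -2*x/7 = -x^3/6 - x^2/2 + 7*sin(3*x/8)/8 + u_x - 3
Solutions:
 u(x) = C1 + x^4/24 + x^3/6 - x^2/7 + 3*x + 7*cos(3*x/8)/3


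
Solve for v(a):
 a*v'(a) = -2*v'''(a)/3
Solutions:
 v(a) = C1 + Integral(C2*airyai(-2^(2/3)*3^(1/3)*a/2) + C3*airybi(-2^(2/3)*3^(1/3)*a/2), a)


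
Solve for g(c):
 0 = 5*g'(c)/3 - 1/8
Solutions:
 g(c) = C1 + 3*c/40


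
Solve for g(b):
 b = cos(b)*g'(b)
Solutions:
 g(b) = C1 + Integral(b/cos(b), b)


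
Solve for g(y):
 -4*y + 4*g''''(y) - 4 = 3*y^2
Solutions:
 g(y) = C1 + C2*y + C3*y^2 + C4*y^3 + y^6/480 + y^5/120 + y^4/24


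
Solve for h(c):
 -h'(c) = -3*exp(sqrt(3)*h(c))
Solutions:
 h(c) = sqrt(3)*(2*log(-1/(C1 + 3*c)) - log(3))/6


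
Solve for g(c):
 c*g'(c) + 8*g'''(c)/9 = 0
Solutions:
 g(c) = C1 + Integral(C2*airyai(-3^(2/3)*c/2) + C3*airybi(-3^(2/3)*c/2), c)


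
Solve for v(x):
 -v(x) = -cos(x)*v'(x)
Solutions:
 v(x) = C1*sqrt(sin(x) + 1)/sqrt(sin(x) - 1)


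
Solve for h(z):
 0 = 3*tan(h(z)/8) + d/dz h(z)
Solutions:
 h(z) = -8*asin(C1*exp(-3*z/8)) + 8*pi
 h(z) = 8*asin(C1*exp(-3*z/8))


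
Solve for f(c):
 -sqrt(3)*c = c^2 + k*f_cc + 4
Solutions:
 f(c) = C1 + C2*c - c^4/(12*k) - sqrt(3)*c^3/(6*k) - 2*c^2/k


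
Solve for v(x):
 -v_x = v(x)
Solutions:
 v(x) = C1*exp(-x)


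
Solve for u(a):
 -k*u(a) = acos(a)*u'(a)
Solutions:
 u(a) = C1*exp(-k*Integral(1/acos(a), a))


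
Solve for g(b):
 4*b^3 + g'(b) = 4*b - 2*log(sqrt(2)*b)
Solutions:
 g(b) = C1 - b^4 + 2*b^2 - 2*b*log(b) - b*log(2) + 2*b


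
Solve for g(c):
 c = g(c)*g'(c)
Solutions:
 g(c) = -sqrt(C1 + c^2)
 g(c) = sqrt(C1 + c^2)


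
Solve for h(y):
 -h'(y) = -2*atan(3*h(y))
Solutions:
 Integral(1/atan(3*_y), (_y, h(y))) = C1 + 2*y


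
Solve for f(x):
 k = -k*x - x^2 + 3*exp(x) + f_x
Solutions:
 f(x) = C1 + k*x^2/2 + k*x + x^3/3 - 3*exp(x)


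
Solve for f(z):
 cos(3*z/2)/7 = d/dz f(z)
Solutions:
 f(z) = C1 + 2*sin(3*z/2)/21


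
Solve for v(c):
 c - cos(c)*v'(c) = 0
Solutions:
 v(c) = C1 + Integral(c/cos(c), c)


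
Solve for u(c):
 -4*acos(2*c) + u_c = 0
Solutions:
 u(c) = C1 + 4*c*acos(2*c) - 2*sqrt(1 - 4*c^2)


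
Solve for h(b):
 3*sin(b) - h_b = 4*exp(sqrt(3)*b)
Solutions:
 h(b) = C1 - 4*sqrt(3)*exp(sqrt(3)*b)/3 - 3*cos(b)


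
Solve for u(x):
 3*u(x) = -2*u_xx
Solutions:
 u(x) = C1*sin(sqrt(6)*x/2) + C2*cos(sqrt(6)*x/2)


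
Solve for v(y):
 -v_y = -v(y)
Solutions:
 v(y) = C1*exp(y)


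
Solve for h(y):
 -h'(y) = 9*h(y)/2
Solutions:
 h(y) = C1*exp(-9*y/2)


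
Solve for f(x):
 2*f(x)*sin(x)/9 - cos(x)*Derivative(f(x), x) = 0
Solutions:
 f(x) = C1/cos(x)^(2/9)


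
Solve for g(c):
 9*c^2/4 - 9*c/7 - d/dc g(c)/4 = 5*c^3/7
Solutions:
 g(c) = C1 - 5*c^4/7 + 3*c^3 - 18*c^2/7


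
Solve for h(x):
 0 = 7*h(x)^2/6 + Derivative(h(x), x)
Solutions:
 h(x) = 6/(C1 + 7*x)


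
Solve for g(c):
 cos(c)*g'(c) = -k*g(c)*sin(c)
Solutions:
 g(c) = C1*exp(k*log(cos(c)))


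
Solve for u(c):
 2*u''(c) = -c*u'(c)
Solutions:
 u(c) = C1 + C2*erf(c/2)


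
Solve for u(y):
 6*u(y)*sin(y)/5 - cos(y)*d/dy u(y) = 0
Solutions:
 u(y) = C1/cos(y)^(6/5)


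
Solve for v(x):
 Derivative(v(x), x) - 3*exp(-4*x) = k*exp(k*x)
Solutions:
 v(x) = C1 + exp(k*x) - 3*exp(-4*x)/4


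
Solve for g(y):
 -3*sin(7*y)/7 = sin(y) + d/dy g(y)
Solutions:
 g(y) = C1 + cos(y) + 3*cos(7*y)/49


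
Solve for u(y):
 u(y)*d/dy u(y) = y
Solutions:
 u(y) = -sqrt(C1 + y^2)
 u(y) = sqrt(C1 + y^2)


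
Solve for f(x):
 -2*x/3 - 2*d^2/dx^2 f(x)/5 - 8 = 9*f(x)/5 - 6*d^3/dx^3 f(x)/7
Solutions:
 f(x) = C1*exp(x*(-14^(1/3)*(135*sqrt(165201) + 54871)^(1/3) - 14*14^(2/3)/(135*sqrt(165201) + 54871)^(1/3) + 28)/180)*sin(14^(1/3)*sqrt(3)*x*(-(135*sqrt(165201) + 54871)^(1/3) + 14*14^(1/3)/(135*sqrt(165201) + 54871)^(1/3))/180) + C2*exp(x*(-14^(1/3)*(135*sqrt(165201) + 54871)^(1/3) - 14*14^(2/3)/(135*sqrt(165201) + 54871)^(1/3) + 28)/180)*cos(14^(1/3)*sqrt(3)*x*(-(135*sqrt(165201) + 54871)^(1/3) + 14*14^(1/3)/(135*sqrt(165201) + 54871)^(1/3))/180) + C3*exp(x*(14*14^(2/3)/(135*sqrt(165201) + 54871)^(1/3) + 14 + 14^(1/3)*(135*sqrt(165201) + 54871)^(1/3))/90) - 10*x/27 - 40/9


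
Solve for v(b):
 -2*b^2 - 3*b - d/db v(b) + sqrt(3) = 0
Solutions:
 v(b) = C1 - 2*b^3/3 - 3*b^2/2 + sqrt(3)*b


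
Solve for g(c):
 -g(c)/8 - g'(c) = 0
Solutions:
 g(c) = C1*exp(-c/8)


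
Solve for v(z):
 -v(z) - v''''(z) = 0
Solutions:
 v(z) = (C1*sin(sqrt(2)*z/2) + C2*cos(sqrt(2)*z/2))*exp(-sqrt(2)*z/2) + (C3*sin(sqrt(2)*z/2) + C4*cos(sqrt(2)*z/2))*exp(sqrt(2)*z/2)


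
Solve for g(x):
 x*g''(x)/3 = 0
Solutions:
 g(x) = C1 + C2*x


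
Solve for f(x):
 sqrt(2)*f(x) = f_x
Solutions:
 f(x) = C1*exp(sqrt(2)*x)


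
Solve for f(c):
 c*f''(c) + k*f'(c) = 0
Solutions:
 f(c) = C1 + c^(1 - re(k))*(C2*sin(log(c)*Abs(im(k))) + C3*cos(log(c)*im(k)))


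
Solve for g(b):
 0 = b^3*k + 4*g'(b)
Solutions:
 g(b) = C1 - b^4*k/16


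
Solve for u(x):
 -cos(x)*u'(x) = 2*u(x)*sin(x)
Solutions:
 u(x) = C1*cos(x)^2


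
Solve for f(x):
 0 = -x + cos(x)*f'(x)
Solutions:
 f(x) = C1 + Integral(x/cos(x), x)


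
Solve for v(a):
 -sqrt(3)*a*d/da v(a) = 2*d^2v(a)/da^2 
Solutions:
 v(a) = C1 + C2*erf(3^(1/4)*a/2)


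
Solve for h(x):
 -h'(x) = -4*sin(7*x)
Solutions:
 h(x) = C1 - 4*cos(7*x)/7


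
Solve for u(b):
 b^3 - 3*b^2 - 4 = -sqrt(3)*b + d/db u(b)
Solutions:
 u(b) = C1 + b^4/4 - b^3 + sqrt(3)*b^2/2 - 4*b


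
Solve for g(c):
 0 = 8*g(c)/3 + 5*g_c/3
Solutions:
 g(c) = C1*exp(-8*c/5)


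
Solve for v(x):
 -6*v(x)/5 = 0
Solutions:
 v(x) = 0


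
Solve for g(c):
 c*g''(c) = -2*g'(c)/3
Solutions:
 g(c) = C1 + C2*c^(1/3)


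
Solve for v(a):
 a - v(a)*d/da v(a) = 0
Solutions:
 v(a) = -sqrt(C1 + a^2)
 v(a) = sqrt(C1 + a^2)


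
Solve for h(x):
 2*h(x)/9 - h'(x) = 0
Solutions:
 h(x) = C1*exp(2*x/9)


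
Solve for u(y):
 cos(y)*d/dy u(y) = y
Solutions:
 u(y) = C1 + Integral(y/cos(y), y)


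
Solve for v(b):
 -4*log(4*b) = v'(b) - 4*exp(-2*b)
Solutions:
 v(b) = C1 - 4*b*log(b) + 4*b*(1 - 2*log(2)) - 2*exp(-2*b)


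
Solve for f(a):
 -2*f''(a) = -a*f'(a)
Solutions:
 f(a) = C1 + C2*erfi(a/2)


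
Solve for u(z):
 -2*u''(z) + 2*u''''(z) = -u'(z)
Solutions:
 u(z) = C1 + C2*exp(6^(1/3)*z*(2*6^(1/3)/(sqrt(33) + 9)^(1/3) + (sqrt(33) + 9)^(1/3))/12)*sin(2^(1/3)*3^(1/6)*z*(-3^(2/3)*(sqrt(33) + 9)^(1/3) + 6*2^(1/3)/(sqrt(33) + 9)^(1/3))/12) + C3*exp(6^(1/3)*z*(2*6^(1/3)/(sqrt(33) + 9)^(1/3) + (sqrt(33) + 9)^(1/3))/12)*cos(2^(1/3)*3^(1/6)*z*(-3^(2/3)*(sqrt(33) + 9)^(1/3) + 6*2^(1/3)/(sqrt(33) + 9)^(1/3))/12) + C4*exp(-6^(1/3)*z*(2*6^(1/3)/(sqrt(33) + 9)^(1/3) + (sqrt(33) + 9)^(1/3))/6)


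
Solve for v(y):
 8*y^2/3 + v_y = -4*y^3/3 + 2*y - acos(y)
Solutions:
 v(y) = C1 - y^4/3 - 8*y^3/9 + y^2 - y*acos(y) + sqrt(1 - y^2)


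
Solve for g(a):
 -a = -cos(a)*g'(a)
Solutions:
 g(a) = C1 + Integral(a/cos(a), a)


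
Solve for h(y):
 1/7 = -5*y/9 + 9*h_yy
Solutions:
 h(y) = C1 + C2*y + 5*y^3/486 + y^2/126


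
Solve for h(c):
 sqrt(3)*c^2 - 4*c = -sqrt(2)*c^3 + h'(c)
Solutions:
 h(c) = C1 + sqrt(2)*c^4/4 + sqrt(3)*c^3/3 - 2*c^2


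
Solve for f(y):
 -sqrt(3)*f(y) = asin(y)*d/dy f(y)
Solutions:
 f(y) = C1*exp(-sqrt(3)*Integral(1/asin(y), y))


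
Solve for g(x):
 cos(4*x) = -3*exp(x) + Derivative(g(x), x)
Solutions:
 g(x) = C1 + 3*exp(x) + sin(4*x)/4


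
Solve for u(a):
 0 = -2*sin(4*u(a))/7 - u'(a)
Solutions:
 2*a/7 + log(cos(4*u(a)) - 1)/8 - log(cos(4*u(a)) + 1)/8 = C1


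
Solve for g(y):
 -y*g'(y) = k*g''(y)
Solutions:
 g(y) = C1 + C2*sqrt(k)*erf(sqrt(2)*y*sqrt(1/k)/2)


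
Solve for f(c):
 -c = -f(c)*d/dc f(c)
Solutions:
 f(c) = -sqrt(C1 + c^2)
 f(c) = sqrt(C1 + c^2)


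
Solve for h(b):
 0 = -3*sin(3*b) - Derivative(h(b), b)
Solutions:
 h(b) = C1 + cos(3*b)


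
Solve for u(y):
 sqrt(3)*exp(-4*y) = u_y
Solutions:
 u(y) = C1 - sqrt(3)*exp(-4*y)/4


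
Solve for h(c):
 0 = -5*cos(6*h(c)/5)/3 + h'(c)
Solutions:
 -5*c/3 - 5*log(sin(6*h(c)/5) - 1)/12 + 5*log(sin(6*h(c)/5) + 1)/12 = C1


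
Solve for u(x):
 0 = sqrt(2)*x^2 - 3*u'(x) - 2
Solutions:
 u(x) = C1 + sqrt(2)*x^3/9 - 2*x/3


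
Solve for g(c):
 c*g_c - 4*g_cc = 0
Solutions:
 g(c) = C1 + C2*erfi(sqrt(2)*c/4)


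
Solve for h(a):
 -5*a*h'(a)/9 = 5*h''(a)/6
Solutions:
 h(a) = C1 + C2*erf(sqrt(3)*a/3)


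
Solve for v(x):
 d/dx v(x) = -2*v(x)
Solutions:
 v(x) = C1*exp(-2*x)


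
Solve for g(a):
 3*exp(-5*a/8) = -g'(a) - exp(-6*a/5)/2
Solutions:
 g(a) = C1 + 5*exp(-6*a/5)/12 + 24*exp(-5*a/8)/5


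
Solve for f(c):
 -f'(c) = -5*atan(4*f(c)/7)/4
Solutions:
 Integral(1/atan(4*_y/7), (_y, f(c))) = C1 + 5*c/4


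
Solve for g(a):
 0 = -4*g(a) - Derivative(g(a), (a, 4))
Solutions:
 g(a) = (C1*sin(a) + C2*cos(a))*exp(-a) + (C3*sin(a) + C4*cos(a))*exp(a)


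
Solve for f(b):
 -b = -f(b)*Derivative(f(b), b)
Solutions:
 f(b) = -sqrt(C1 + b^2)
 f(b) = sqrt(C1 + b^2)


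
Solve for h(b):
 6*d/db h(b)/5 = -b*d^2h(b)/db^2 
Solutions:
 h(b) = C1 + C2/b^(1/5)


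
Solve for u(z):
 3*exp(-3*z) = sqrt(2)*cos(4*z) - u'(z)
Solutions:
 u(z) = C1 + sqrt(2)*sin(4*z)/4 + exp(-3*z)


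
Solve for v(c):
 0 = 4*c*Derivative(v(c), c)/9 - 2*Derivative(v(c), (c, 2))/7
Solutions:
 v(c) = C1 + C2*erfi(sqrt(7)*c/3)


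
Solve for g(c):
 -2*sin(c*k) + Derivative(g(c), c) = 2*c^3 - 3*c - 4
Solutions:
 g(c) = C1 + c^4/2 - 3*c^2/2 - 4*c - 2*cos(c*k)/k


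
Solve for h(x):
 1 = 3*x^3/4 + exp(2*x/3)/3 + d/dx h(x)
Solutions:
 h(x) = C1 - 3*x^4/16 + x - exp(2*x/3)/2


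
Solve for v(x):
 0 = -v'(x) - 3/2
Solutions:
 v(x) = C1 - 3*x/2


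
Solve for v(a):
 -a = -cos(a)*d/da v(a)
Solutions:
 v(a) = C1 + Integral(a/cos(a), a)


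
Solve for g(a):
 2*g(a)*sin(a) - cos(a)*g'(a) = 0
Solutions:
 g(a) = C1/cos(a)^2


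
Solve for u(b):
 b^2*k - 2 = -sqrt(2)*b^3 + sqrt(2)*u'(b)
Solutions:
 u(b) = C1 + b^4/4 + sqrt(2)*b^3*k/6 - sqrt(2)*b


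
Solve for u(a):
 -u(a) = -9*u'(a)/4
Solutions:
 u(a) = C1*exp(4*a/9)


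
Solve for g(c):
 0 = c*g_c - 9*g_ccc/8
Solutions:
 g(c) = C1 + Integral(C2*airyai(2*3^(1/3)*c/3) + C3*airybi(2*3^(1/3)*c/3), c)


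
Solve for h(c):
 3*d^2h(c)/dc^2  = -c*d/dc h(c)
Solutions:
 h(c) = C1 + C2*erf(sqrt(6)*c/6)


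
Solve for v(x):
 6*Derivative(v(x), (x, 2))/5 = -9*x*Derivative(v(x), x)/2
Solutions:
 v(x) = C1 + C2*erf(sqrt(30)*x/4)


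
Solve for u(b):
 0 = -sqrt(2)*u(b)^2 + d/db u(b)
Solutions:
 u(b) = -1/(C1 + sqrt(2)*b)


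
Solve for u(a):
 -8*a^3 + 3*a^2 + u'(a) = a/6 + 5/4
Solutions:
 u(a) = C1 + 2*a^4 - a^3 + a^2/12 + 5*a/4


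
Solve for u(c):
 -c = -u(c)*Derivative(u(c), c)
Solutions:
 u(c) = -sqrt(C1 + c^2)
 u(c) = sqrt(C1 + c^2)


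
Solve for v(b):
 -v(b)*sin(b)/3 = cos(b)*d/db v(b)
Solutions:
 v(b) = C1*cos(b)^(1/3)


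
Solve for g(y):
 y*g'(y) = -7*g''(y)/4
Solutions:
 g(y) = C1 + C2*erf(sqrt(14)*y/7)


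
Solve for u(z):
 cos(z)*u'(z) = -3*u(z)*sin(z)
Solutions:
 u(z) = C1*cos(z)^3


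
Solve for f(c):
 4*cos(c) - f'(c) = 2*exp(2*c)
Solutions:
 f(c) = C1 - exp(2*c) + 4*sin(c)


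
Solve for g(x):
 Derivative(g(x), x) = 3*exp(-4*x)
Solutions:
 g(x) = C1 - 3*exp(-4*x)/4


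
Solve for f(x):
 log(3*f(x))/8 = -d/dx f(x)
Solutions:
 8*Integral(1/(log(_y) + log(3)), (_y, f(x))) = C1 - x


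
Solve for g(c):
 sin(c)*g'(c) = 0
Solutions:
 g(c) = C1


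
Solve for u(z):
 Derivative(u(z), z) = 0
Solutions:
 u(z) = C1


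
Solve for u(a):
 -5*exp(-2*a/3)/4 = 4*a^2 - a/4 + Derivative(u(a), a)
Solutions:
 u(a) = C1 - 4*a^3/3 + a^2/8 + 15*exp(-2*a/3)/8


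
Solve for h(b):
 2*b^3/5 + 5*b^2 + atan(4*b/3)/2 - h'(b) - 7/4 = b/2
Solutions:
 h(b) = C1 + b^4/10 + 5*b^3/3 - b^2/4 + b*atan(4*b/3)/2 - 7*b/4 - 3*log(16*b^2 + 9)/16


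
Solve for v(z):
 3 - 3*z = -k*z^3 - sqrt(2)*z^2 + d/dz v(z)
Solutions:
 v(z) = C1 + k*z^4/4 + sqrt(2)*z^3/3 - 3*z^2/2 + 3*z


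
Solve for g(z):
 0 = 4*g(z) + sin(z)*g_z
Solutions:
 g(z) = C1*(cos(z)^2 + 2*cos(z) + 1)/(cos(z)^2 - 2*cos(z) + 1)


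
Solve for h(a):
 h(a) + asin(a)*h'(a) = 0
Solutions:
 h(a) = C1*exp(-Integral(1/asin(a), a))


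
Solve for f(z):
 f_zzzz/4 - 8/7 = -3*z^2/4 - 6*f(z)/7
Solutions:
 f(z) = -7*z^2/8 + (C1*sin(6^(1/4)*7^(3/4)*z/7) + C2*cos(6^(1/4)*7^(3/4)*z/7))*exp(-6^(1/4)*7^(3/4)*z/7) + (C3*sin(6^(1/4)*7^(3/4)*z/7) + C4*cos(6^(1/4)*7^(3/4)*z/7))*exp(6^(1/4)*7^(3/4)*z/7) + 4/3


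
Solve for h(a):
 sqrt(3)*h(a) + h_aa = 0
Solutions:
 h(a) = C1*sin(3^(1/4)*a) + C2*cos(3^(1/4)*a)


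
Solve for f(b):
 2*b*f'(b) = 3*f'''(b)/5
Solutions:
 f(b) = C1 + Integral(C2*airyai(10^(1/3)*3^(2/3)*b/3) + C3*airybi(10^(1/3)*3^(2/3)*b/3), b)


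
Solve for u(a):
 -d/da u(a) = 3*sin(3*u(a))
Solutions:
 u(a) = -acos((-C1 - exp(18*a))/(C1 - exp(18*a)))/3 + 2*pi/3
 u(a) = acos((-C1 - exp(18*a))/(C1 - exp(18*a)))/3


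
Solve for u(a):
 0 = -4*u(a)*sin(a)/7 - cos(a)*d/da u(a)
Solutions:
 u(a) = C1*cos(a)^(4/7)


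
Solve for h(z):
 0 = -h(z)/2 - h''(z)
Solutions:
 h(z) = C1*sin(sqrt(2)*z/2) + C2*cos(sqrt(2)*z/2)


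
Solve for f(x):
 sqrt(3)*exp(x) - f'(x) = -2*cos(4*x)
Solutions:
 f(x) = C1 + sqrt(3)*exp(x) + sin(4*x)/2


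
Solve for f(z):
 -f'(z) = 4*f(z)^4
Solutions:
 f(z) = (-3^(2/3) - 3*3^(1/6)*I)*(1/(C1 + 4*z))^(1/3)/6
 f(z) = (-3^(2/3) + 3*3^(1/6)*I)*(1/(C1 + 4*z))^(1/3)/6
 f(z) = (1/(C1 + 12*z))^(1/3)


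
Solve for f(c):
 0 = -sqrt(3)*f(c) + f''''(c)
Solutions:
 f(c) = C1*exp(-3^(1/8)*c) + C2*exp(3^(1/8)*c) + C3*sin(3^(1/8)*c) + C4*cos(3^(1/8)*c)


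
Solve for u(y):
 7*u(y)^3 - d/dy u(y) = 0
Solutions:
 u(y) = -sqrt(2)*sqrt(-1/(C1 + 7*y))/2
 u(y) = sqrt(2)*sqrt(-1/(C1 + 7*y))/2


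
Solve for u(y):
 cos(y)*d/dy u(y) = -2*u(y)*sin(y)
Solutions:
 u(y) = C1*cos(y)^2


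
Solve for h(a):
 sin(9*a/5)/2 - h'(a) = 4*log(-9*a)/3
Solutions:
 h(a) = C1 - 4*a*log(-a)/3 - 8*a*log(3)/3 + 4*a/3 - 5*cos(9*a/5)/18


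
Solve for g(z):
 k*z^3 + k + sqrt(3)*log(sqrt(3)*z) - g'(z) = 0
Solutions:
 g(z) = C1 + k*z^4/4 + k*z + sqrt(3)*z*log(z) - sqrt(3)*z + sqrt(3)*z*log(3)/2


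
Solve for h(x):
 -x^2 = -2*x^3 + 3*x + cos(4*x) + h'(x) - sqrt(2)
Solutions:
 h(x) = C1 + x^4/2 - x^3/3 - 3*x^2/2 + sqrt(2)*x - sin(4*x)/4


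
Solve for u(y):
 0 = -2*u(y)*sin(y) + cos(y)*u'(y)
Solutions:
 u(y) = C1/cos(y)^2


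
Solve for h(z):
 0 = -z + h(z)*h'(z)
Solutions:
 h(z) = -sqrt(C1 + z^2)
 h(z) = sqrt(C1 + z^2)


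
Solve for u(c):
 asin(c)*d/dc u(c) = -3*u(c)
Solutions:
 u(c) = C1*exp(-3*Integral(1/asin(c), c))


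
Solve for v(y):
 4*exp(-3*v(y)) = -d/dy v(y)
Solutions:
 v(y) = log(C1 - 12*y)/3
 v(y) = log((-3^(1/3) - 3^(5/6)*I)*(C1 - 4*y)^(1/3)/2)
 v(y) = log((-3^(1/3) + 3^(5/6)*I)*(C1 - 4*y)^(1/3)/2)
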